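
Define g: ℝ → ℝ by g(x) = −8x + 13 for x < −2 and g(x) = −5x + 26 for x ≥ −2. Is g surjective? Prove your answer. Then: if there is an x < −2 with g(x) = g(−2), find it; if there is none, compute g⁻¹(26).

-23/8

Both pieces are strictly decreasing (slopes −8 and −5), so each is injective on its own interval.
The left piece maps (−∞, −2) onto (29, ∞); the right piece maps [−2, ∞) onto (−∞, 36].
The union (29, ∞) ∪ (−∞, 36] covers ℝ, so g is surjective.
For the follow-up: the images overlap, so an x < −2 with g(x) = g(−2) exists. g(−2) = 36; solving −8x + 13 = 36 for x < −2 gives x = (36 − 13)/(−8) = −23/8.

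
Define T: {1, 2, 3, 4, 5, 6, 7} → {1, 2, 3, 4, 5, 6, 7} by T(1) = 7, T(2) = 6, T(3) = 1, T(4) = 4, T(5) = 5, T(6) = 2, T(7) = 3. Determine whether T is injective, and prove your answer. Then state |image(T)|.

7

The values T(1), …, T(7) are 7, 6, 1, 4, 5, 2, 3 — all distinct.
So T(s) = T(t) only when s = t, and T is injective.
The image of T is {1, 2, 3, 4, 5, 6, 7}, which has 7 elements.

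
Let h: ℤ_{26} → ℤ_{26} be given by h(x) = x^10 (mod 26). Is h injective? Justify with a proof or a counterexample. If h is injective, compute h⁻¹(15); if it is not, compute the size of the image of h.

h(12): Repeated squaring mod 26: 12^1 ≡ 12, 12^2 ≡ 12² = 144 ≡ 14, 12^4 ≡ 14² = 196 ≡ 14, 12^8 ≡ 14² = 196 ≡ 14. Since 10 = 8 + 2, 12^10 ≡ 14·14: 14·14 = 196 ≡ 14. So 12^10 ≡ 14 (mod 26).
h(14): Repeated squaring mod 26: 14^1 ≡ 14, 14^2 ≡ 14² = 196 ≡ 14, 14^4 ≡ 14² = 196 ≡ 14, 14^8 ≡ 14² = 196 ≡ 14. Since 10 = 8 + 2, 14^10 ≡ 14·14: 14·14 = 196 ≡ 14. So 14^10 ≡ 14 (mod 26).
So h(12) = h(14) = 14 while 12 ≠ 14, hence h is not injective.
Since h is not injective, we determine |image(h)|. Computing x^10 mod 26 for each x (by repeated squaring, reducing mod 26 at every step), the values h(0), h(1), …, h(25) are: 0, 1, 10, 3, 22, 25, 4, 17, 12, 9, 16, 23, 14, 13, 14, 23, 16, 9, 12, 17, 4, 25, 22, 3, 10, 1.
The distinct values are {0, 1, 3, 4, 9, 10, 12, 13, 14, 16, 17, 22, 23, 25}; there are 14 of them.

14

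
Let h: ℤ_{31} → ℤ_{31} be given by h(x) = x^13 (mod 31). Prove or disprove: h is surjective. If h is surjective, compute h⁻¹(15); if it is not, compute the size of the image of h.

Since 31 is prime, the nonzero elements of ℤ_{31} form a cyclic group of order 30.
As gcd(13, 30) = 1, raising to the 13th power is a bijection on this group: if u^13 ≡ v^13 then (uv^{−1})^13 = 1, and the only element of order dividing gcd(13, 30) = 1 is 1, so u = v.
With h(0) = 0 this makes h injective on all of ℤ_{31}, hence bijective (finite equal-size domain and codomain). In particular h is surjective.
Since h is surjective, we find the preimage of 15. The inverse of x ↦ x^13 on (ℤ_{31})^× is x ↦ x^7, because 13·7 = 91 = 3·30 + 1 ≡ 1 (mod 30) and x^{30} = 1 for x ≠ 0 (Fermat). So h⁻¹(15) = 15^7 mod 31.
Repeated squaring mod 31: 15^1 ≡ 15, 15^2 ≡ 15² = 225 ≡ 8, 15^4 ≡ 8² = 64 ≡ 2. Since 7 = 4 + 2 + 1, 15^7 ≡ 2·8·15: 2·8 = 16, then 16·15 = 240 ≡ 23. So 15^7 ≡ 23 (mod 31).
Hence h⁻¹(15) = 23.

23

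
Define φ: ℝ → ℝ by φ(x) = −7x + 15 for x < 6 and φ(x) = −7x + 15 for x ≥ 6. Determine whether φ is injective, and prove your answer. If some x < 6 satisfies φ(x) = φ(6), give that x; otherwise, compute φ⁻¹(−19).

Both pieces are strictly decreasing (slopes −7 and −7), so each is injective on its own interval.
The left piece maps (−∞, 6) onto (−27, ∞); the right piece maps [6, ∞) onto (−∞, −27].
These images are disjoint, so no value is attained by both pieces. Therefore φ is injective.
Because the two images are disjoint, no x < 6 has φ(x) = φ(6), so we compute φ⁻¹(−19): −19 lies in (−27, ∞), so solve −7x + 15 = −19: x = (−19 − 15)/(−7) = 34/7.

34/7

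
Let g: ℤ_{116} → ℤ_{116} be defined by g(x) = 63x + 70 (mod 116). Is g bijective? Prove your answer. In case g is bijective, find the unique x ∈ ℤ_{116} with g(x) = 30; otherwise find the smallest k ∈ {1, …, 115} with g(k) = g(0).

Recall that injectivity means: for all u, v in the domain, g(u) = g(v) implies u = v.
If g(u) = g(v), then 63u ≡ 63v (mod 116). Because gcd(63, 116) = 1, we may cancel 63 to get u ≡ v (mod 116).
We now compute 63⁻¹ mod 116 explicitly. Euclid's algorithm: 116 = 1·63 + 53, 63 = 1·53 + 10, 53 = 5·10 + 3, 10 = 3·3 + 1; back-substituting gives 1 = 35·63 − 19·116, so 63⁻¹ ≡ 35 (mod 116).
For any y ∈ ℤ_{116}, x = 35(y − 70) mod 116 satisfies g(x) = 63·35(y − 70) + 70 ≡ y (since 63·35 ≡ 1 mod 116). So every y has a preimage.
Hence g is bijective.
Since g is bijective, we compute g⁻¹(30): solve 63x + 70 ≡ 30 (mod 116), i.e. 63x ≡ 76 (mod 116).
Multiplying by 63⁻¹ = 35 gives x ≡ 35·76 = 2660 = 22·116 + 108 ≡ 108 (mod 116).
Check: g(108) = 63·108 + 70 = 6874 = 59·116 + 30 ≡ 30 (mod 116).

108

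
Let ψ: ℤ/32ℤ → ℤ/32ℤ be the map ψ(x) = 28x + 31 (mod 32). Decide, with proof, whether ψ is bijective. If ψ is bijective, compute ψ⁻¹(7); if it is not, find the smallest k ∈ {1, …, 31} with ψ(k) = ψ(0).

8

We have gcd(28, 32) = 4 > 1. Taking u = 0 and v = 8: ψ(0) = 31 and ψ(8) = 28·8 + 31 = 255 ≡ 31 (mod 32).
So ψ(0) = ψ(8) while 0 ≠ 8, so ψ is not injective, hence not bijective.
Since ψ is not bijective, we find the least positive k with ψ(k) = ψ(0): this means 28k ≡ 0 (mod 32), i.e. 32 ∣ 28k. Since gcd(28, 32) = 4, dividing through by 4 this holds exactly when 8 ∣ 7k, and as gcd(7, 8) = 1, exactly when 8 ∣ k.
The smallest positive such k is 8.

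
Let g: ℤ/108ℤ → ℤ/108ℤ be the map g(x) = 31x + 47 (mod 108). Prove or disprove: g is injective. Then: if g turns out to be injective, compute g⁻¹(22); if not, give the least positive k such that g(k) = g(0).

If g(u) = g(v), then 31u ≡ 31v (mod 108). Because gcd(31, 108) = 1, we may cancel 31 to get u ≡ v (mod 108).
Hence g is injective.
We now compute 31⁻¹ mod 108 explicitly. Euclid's algorithm: 108 = 3·31 + 15, 31 = 2·15 + 1; back-substituting gives 1 = 7·31 − 2·108, so 31⁻¹ ≡ 7 (mod 108).
Since g is injective, we compute g⁻¹(22): solve 31x + 47 ≡ 22 (mod 108), i.e. 31x ≡ 83 (mod 108).
Multiplying by 31⁻¹ = 7 gives x ≡ 7·83 = 581 = 5·108 + 41 ≡ 41 (mod 108).
Check: g(41) = 31·41 + 47 = 1318 = 12·108 + 22 ≡ 22 (mod 108).

41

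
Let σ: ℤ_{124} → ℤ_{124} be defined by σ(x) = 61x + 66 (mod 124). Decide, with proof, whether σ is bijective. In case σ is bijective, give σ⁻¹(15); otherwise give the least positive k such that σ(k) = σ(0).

113

Recall that injectivity means: for all x_1, x_2 in the domain, σ(x_1) = σ(x_2) implies x_1 = x_2.
If σ(x_1) = σ(x_2), then 61x_1 ≡ 61x_2 (mod 124). Because gcd(61, 124) = 1, we may cancel 61 to get x_1 ≡ x_2 (mod 124).
We now compute 61⁻¹ mod 124 explicitly. Euclid's algorithm: 124 = 2·61 + 2, 61 = 30·2 + 1; back-substituting gives 1 = 61·61 − 30·124, so 61⁻¹ ≡ 61 (mod 124).
Then y ↦ 61(y − 66) is a two-sided inverse to σ, so every y ∈ ℤ_{124} has a preimage.
Therefore σ is bijective.
Since σ is bijective, we compute σ⁻¹(15): solve 61x + 66 ≡ 15 (mod 124), i.e. 61x ≡ 73 (mod 124).
Multiplying by 61⁻¹ = 61 gives x ≡ 61·73 = 4453 = 35·124 + 113 ≡ 113 (mod 124).
Check: σ(113) = 61·113 + 66 = 6959 = 56·124 + 15 ≡ 15 (mod 124).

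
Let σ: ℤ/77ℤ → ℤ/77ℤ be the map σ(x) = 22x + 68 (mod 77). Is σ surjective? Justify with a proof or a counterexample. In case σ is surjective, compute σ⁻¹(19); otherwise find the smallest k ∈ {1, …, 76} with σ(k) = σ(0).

Since gcd(22, 77) = 11, we have 22x ≡ 0 (mod 11) for all x, so σ(x) ≡ 2 (mod 11).
But 0 ≢ 2 (mod 11), so 0 ∈ ℤ/77ℤ has no preimage. Therefore σ is not surjective.
Since σ is not surjective, we find the least positive k with σ(k) = σ(0): this means 22k ≡ 0 (mod 77), i.e. 77 ∣ 22k. Since gcd(22, 77) = 11, dividing through by 11 this holds exactly when 7 ∣ 2k, and as gcd(2, 7) = 1, exactly when 7 ∣ k.
The smallest positive such k is 7.

7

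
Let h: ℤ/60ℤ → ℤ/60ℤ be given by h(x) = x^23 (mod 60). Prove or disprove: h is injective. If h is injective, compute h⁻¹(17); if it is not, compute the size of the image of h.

45

h(0) = 0^23 = 0.
h(30): Repeated squaring mod 60: 30^1 ≡ 30, 30^2 ≡ 30² = 900 ≡ 0, 30^4 ≡ 0² = 0, 30^8 ≡ 0² = 0, 30^16 ≡ 0² = 0. Since 23 = 16 + 4 + 2 + 1, 30^23 ≡ 0·0·0·30: 0·0 = 0, then 0·0 = 0, then 0·30 = 0. So 30^23 ≡ 0 (mod 60).
So h(0) = h(30) = 0 while 0 ≠ 30, thus h is not injective.
Since h is not injective, we determine |image(h)|. Computing x^23 mod 60 for each x (by repeated squaring, reducing mod 60 at every step), the values h(0), h(1), …, h(59) are: 0, 1, 8, 27, 4, 5, 36, 43, 32, 9, 40, 11, 48, 37, 44, 15, 16, 53, 12, 19, 20, 21, 28, 47, 24, 25, 56, 3, 52, 29, 0, 31, 8, 57, 4, 35, 36, 13, 32, 39, 40, 41, 48, 7, 44, 45, 16, 23, 12, 49, 20, 51, 28, 17, 24, 55, 56, 33, 52, 59.
The distinct values are {0, 1, 3, 4, 5, 7, 8, 9, 11, 12, 13, 15, 16, 17, 19, 20, 21, 23, 24, 25, 27, 28, 29, 31, 32, 33, 35, 36, 37, 39, 40, 41, 43, 44, 45, 47, 48, 49, 51, 52, 53, 55, 56, 57, 59}; there are 45 of them.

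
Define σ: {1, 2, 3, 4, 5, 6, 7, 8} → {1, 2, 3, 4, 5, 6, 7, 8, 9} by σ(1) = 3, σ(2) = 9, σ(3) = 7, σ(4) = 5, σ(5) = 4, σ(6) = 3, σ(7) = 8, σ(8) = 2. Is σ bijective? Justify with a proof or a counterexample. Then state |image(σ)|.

7

σ(1) = 3 = σ(6) with 1 ≠ 6, so σ is not injective, hence not bijective.
The image of σ is {2, 3, 4, 5, 7, 8, 9}, which has 7 elements.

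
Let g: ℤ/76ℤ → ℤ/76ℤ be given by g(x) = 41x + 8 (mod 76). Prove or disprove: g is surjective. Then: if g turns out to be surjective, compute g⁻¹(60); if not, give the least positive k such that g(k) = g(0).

Since gcd(41, 76) = 1, 41 is invertible modulo 76. Euclid's algorithm: 76 = 1·41 + 35, 41 = 1·35 + 6, 35 = 5·6 + 5, 6 = 1·5 + 1; back-substituting gives 1 = 13·41 − 7·76, so 41⁻¹ ≡ 13 (mod 76).
Then y ↦ 13(y − 8) is a two-sided inverse to g, so every y ∈ ℤ/76ℤ has a preimage.
So g is surjective.
Since g is surjective, we compute g⁻¹(60): solve 41x + 8 ≡ 60 (mod 76), i.e. 41x ≡ 52 (mod 76).
Multiplying by 41⁻¹ = 13 gives x ≡ 13·52 = 676 = 8·76 + 68 ≡ 68 (mod 76).
Check: g(68) = 41·68 + 8 = 2796 = 36·76 + 60 ≡ 60 (mod 76).

68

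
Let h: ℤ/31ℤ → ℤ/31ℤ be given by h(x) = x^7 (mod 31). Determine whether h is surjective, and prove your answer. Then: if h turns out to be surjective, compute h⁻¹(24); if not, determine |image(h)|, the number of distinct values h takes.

12

Since 31 is prime, the nonzero elements of ℤ/31ℤ form a cyclic group of order 30.
As gcd(7, 30) = 1, raising to the 7th power is a bijection on this group: if a^7 ≡ b^7 then (ab^{−1})^7 = 1, and the only element of order dividing gcd(7, 30) = 1 is 1, so a = b.
With h(0) = 0 this makes h injective on all of ℤ/31ℤ, hence bijective (finite equal-size domain and codomain). In particular h is surjective.
Since h is surjective, we find the preimage of 24. The inverse of x ↦ x^7 on (ℤ/31ℤ)^× is x ↦ x^13, because 7·13 = 91 = 3·30 + 1 ≡ 1 (mod 30) and x^{30} = 1 for x ≠ 0 (Fermat). So h⁻¹(24) = 24^13 mod 31.
Repeated squaring mod 31: 24^1 ≡ 24, 24^2 ≡ 24² = 576 ≡ 18, 24^4 ≡ 18² = 324 ≡ 14, 24^8 ≡ 14² = 196 ≡ 10. Since 13 = 8 + 4 + 1, 24^13 ≡ 10·14·24: 10·14 = 140 ≡ 16, then 16·24 = 384 ≡ 12. So 24^13 ≡ 12 (mod 31).
Hence h⁻¹(24) = 12.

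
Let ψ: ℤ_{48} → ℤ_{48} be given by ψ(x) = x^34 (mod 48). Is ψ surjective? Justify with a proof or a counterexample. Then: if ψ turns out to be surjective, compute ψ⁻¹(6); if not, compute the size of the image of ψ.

6

ψ(2): Repeated squaring mod 48: 2^1 ≡ 2, 2^2 ≡ 2² = 4, 2^4 ≡ 4² = 16, 2^8 ≡ 16² = 256 ≡ 16, 2^16 ≡ 16² = 256 ≡ 16, 2^32 ≡ 16² = 256 ≡ 16. Since 34 = 32 + 2, 2^34 ≡ 16·4: 16·4 = 64 ≡ 16. So 2^34 ≡ 16 (mod 48).
ψ(4): Repeated squaring mod 48: 4^1 ≡ 4, 4^2 ≡ 4² = 16, 4^4 ≡ 16² = 256 ≡ 16, 4^8 ≡ 16² = 256 ≡ 16, 4^16 ≡ 16² = 256 ≡ 16, 4^32 ≡ 16² = 256 ≡ 16. Since 34 = 32 + 2, 4^34 ≡ 16·16: 16·16 = 256 ≡ 16. So 4^34 ≡ 16 (mod 48).
So ψ(2) = ψ(4) = 16 while 2 ≠ 4, hence ψ is not injective.
A non-injective map from the 48-element set ℤ_{48} to itself takes at most 47 distinct values, so it cannot be surjective. Therefore ψ is not surjective.
Since ψ is not surjective, we determine |image(ψ)|. Computing x^34 mod 48 for each x (by repeated squaring, reducing mod 48 at every step), the values ψ(0), ψ(1), …, ψ(47) are: 0, 1, 16, 9, 16, 25, 0, 1, 16, 33, 16, 25, 0, 25, 16, 33, 16, 1, 0, 25, 16, 9, 16, 1, 0, 1, 16, 9, 16, 25, 0, 1, 16, 33, 16, 25, 0, 25, 16, 33, 16, 1, 0, 25, 16, 9, 16, 1.
The distinct values are {0, 1, 9, 16, 25, 33}; there are 6 of them.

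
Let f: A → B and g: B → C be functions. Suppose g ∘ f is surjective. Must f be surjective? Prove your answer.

not surjective

No. Take A = {1}, B = {1, 2, 3, 4}, C = {1}, f(a) = 1 for every a ∈ A, and g(b) = 1 for every b ∈ B.
Then g ∘ f is surjective onto {1}, but 4 ∈ B has no preimage under f, so f is not surjective.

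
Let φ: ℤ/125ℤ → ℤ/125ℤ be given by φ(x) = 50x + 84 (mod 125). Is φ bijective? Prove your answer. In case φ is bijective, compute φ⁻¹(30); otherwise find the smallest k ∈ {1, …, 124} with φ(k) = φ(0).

5

By definition, φ is injective if φ(s) = φ(t) implies s = t.
We have gcd(50, 125) = 25 > 1. Taking s = 0 and t = 5: φ(0) = 84 and φ(5) = 50·5 + 84 = 334 ≡ 84 (mod 125).
So φ(0) = φ(5) while 0 ≠ 5, thus φ is not injective, hence not bijective.
Since φ is not bijective, we find the least positive k with φ(k) = φ(0): this means 50k ≡ 0 (mod 125), i.e. 125 ∣ 50k. Since gcd(50, 125) = 25, dividing through by 25 this holds exactly when 5 ∣ 2k, and as gcd(2, 5) = 1, exactly when 5 ∣ k.
The smallest positive such k is 5.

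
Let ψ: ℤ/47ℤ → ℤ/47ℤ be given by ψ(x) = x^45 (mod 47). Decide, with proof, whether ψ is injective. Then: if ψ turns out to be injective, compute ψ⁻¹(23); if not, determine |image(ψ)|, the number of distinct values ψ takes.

Since 47 is prime, the nonzero elements of ℤ/47ℤ form a cyclic group of order 46.
As gcd(45, 46) = 1, raising to the 45th power is a bijection on this group: if a^45 ≡ b^45 then (ab^{−1})^45 = 1, and the only element of order dividing gcd(45, 46) = 1 is 1, so a = b.
With ψ(0) = 0 this makes ψ injective on all of ℤ/47ℤ, hence bijective (finite equal-size domain and codomain). In particular ψ is injective.
Since ψ is injective, we find the preimage of 23. The inverse of x ↦ x^45 on (ℤ/47ℤ)^× is x ↦ x^45, because 45·45 = 2025 = 44·46 + 1 ≡ 1 (mod 46) and x^{46} = 1 for x ≠ 0 (Fermat). So ψ⁻¹(23) = 23^45 mod 47.
Repeated squaring mod 47: 23^1 ≡ 23, 23^2 ≡ 23² = 529 ≡ 12, 23^4 ≡ 12² = 144 ≡ 3, 23^8 ≡ 3² = 9, 23^16 ≡ 9² = 81 ≡ 34, 23^32 ≡ 34² = 1156 ≡ 28. Since 45 = 32 + 8 + 4 + 1, 23^45 ≡ 28·9·3·23: 28·9 = 252 ≡ 17, then 17·3 = 51 ≡ 4, then 4·23 = 92 ≡ 45. So 23^45 ≡ 45 (mod 47).
Hence ψ⁻¹(23) = 45.

45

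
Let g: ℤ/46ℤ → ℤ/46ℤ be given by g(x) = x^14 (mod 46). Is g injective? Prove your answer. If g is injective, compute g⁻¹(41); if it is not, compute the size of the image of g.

g(22): Repeated squaring mod 46: 22^1 ≡ 22, 22^2 ≡ 22² = 484 ≡ 24, 22^4 ≡ 24² = 576 ≡ 24, 22^8 ≡ 24² = 576 ≡ 24. Since 14 = 8 + 4 + 2, 22^14 ≡ 24·24·24: 24·24 = 576 ≡ 24, then 24·24 = 576 ≡ 24. So 22^14 ≡ 24 (mod 46).
g(24): Repeated squaring mod 46: 24^1 ≡ 24, 24^2 ≡ 24² = 576 ≡ 24, 24^4 ≡ 24² = 576 ≡ 24, 24^8 ≡ 24² = 576 ≡ 24. Since 14 = 8 + 4 + 2, 24^14 ≡ 24·24·24: 24·24 = 576 ≡ 24, then 24·24 = 576 ≡ 24. So 24^14 ≡ 24 (mod 46).
So g(22) = g(24) = 24 while 22 ≠ 24, therefore g is not injective.
Since g is not injective, we determine |image(g)|. Computing x^14 mod 46 for each x (by repeated squaring, reducing mod 46 at every step), the values g(0), g(1), …, g(45) are: 0, 1, 8, 27, 18, 13, 32, 25, 6, 39, 12, 3, 26, 35, 16, 29, 2, 9, 36, 41, 4, 31, 24, 23, 24, 31, 4, 41, 36, 9, 2, 29, 16, 35, 26, 3, 12, 39, 6, 25, 32, 13, 18, 27, 8, 1.
The distinct values are {0, 1, 2, 3, 4, 6, 8, 9, 12, 13, 16, 18, 23, 24, 25, 26, 27, 29, 31, 32, 35, 36, 39, 41}; there are 24 of them.

24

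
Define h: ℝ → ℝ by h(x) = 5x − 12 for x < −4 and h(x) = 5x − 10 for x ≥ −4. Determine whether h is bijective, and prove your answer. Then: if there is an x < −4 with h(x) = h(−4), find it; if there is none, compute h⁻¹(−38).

-26/5

Both pieces are strictly increasing (slopes 5 and 5), so each is injective on its own interval.
The left piece maps (−∞, −4) onto (−∞, −32); the right piece maps [−4, ∞) onto [−30, ∞).
The images leave a gap (−32 has no preimage), so h is not surjective, hence not bijective.
Because the two images are disjoint, no x < −4 has h(x) = h(−4), so we compute h⁻¹(−38): −38 lies in (−∞, −32), so solve 5x − 12 = −38: x = (−38 + 12)/5 = −26/5.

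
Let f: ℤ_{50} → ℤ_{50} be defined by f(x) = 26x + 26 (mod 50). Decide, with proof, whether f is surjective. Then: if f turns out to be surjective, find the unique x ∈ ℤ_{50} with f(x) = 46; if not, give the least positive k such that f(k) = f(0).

25

Recall that surjectivity means every element of the codomain has a preimage under f.
Since gcd(26, 50) = 2, we have 26x ≡ 0 (mod 2) for all x, so f(x) ≡ 0 (mod 2).
But 1 ≢ 0 (mod 2), so 1 ∈ ℤ_{50} has no preimage. Hence f is not surjective.
Since f is not surjective, we find the least positive k with f(k) = f(0): this means 26k ≡ 0 (mod 50), i.e. 50 ∣ 26k. Since gcd(26, 50) = 2, dividing through by 2 this holds exactly when 25 ∣ 13k, and as gcd(13, 25) = 1, exactly when 25 ∣ k.
The smallest positive such k is 25.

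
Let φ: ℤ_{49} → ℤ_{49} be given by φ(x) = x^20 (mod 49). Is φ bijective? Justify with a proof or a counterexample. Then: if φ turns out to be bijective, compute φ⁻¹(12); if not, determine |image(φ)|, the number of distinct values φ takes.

φ(0) = 0^20 = 0.
φ(7): Repeated squaring mod 49: 7^1 ≡ 7, 7^2 ≡ 7² = 49 ≡ 0, 7^4 ≡ 0² = 0, 7^8 ≡ 0² = 0, 7^16 ≡ 0² = 0. Since 20 = 16 + 4, 7^20 ≡ 0·0: 0·0 = 0. So 7^20 ≡ 0 (mod 49).
So φ(0) = φ(7) = 0 while 0 ≠ 7, thus φ is not injective, hence not bijective.
Since φ is not bijective, we determine |image(φ)|. Computing x^20 mod 49 for each x (by repeated squaring, reducing mod 49 at every step), the values φ(0), φ(1), …, φ(48) are: 0, 1, 25, 16, 37, 39, 8, 0, 43, 11, 44, 9, 4, 15, 0, 36, 46, 23, 30, 18, 22, 0, 29, 32, 2, 2, 32, 29, 0, 22, 18, 30, 23, 46, 36, 0, 15, 4, 9, 44, 11, 43, 0, 8, 39, 37, 16, 25, 1.
The distinct values are {0, 1, 2, 4, 8, 9, 11, 15, 16, 18, 22, 23, 25, 29, 30, 32, 36, 37, 39, 43, 44, 46}; there are 22 of them.

22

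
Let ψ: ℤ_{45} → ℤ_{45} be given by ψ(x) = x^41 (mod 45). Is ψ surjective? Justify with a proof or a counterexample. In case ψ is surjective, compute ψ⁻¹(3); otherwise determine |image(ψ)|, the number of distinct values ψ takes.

35

ψ(0) = 0^41 = 0.
ψ(15): Repeated squaring mod 45: 15^1 ≡ 15, 15^2 ≡ 15² = 225 ≡ 0, 15^4 ≡ 0² = 0, 15^8 ≡ 0² = 0, 15^16 ≡ 0² = 0, 15^32 ≡ 0² = 0. Since 41 = 32 + 8 + 1, 15^41 ≡ 0·0·15: 0·0 = 0, then 0·15 = 0. So 15^41 ≡ 0 (mod 45).
So ψ(0) = ψ(15) = 0 while 0 ≠ 15, so ψ is not injective.
A non-injective map from the 45-element set ℤ_{45} to itself takes at most 44 distinct values, so it cannot be surjective. So ψ is not surjective.
Since ψ is not surjective, we determine |image(ψ)|. Computing x^41 mod 45 for each x (by repeated squaring, reducing mod 45 at every step), the values ψ(0), ψ(1), …, ψ(44) are: 0, 1, 32, 18, 34, 20, 36, 22, 8, 9, 10, 41, 27, 43, 29, 0, 31, 17, 18, 19, 5, 36, 7, 38, 9, 40, 26, 27, 28, 14, 0, 16, 2, 18, 4, 35, 36, 37, 23, 9, 25, 11, 27, 13, 44.
The distinct values are {0, 1, 2, 4, 5, 7, 8, 9, 10, 11, 13, 14, 16, 17, 18, 19, 20, 22, 23, 25, 26, 27, 28, 29, 31, 32, 34, 35, 36, 37, 38, 40, 41, 43, 44}; there are 35 of them.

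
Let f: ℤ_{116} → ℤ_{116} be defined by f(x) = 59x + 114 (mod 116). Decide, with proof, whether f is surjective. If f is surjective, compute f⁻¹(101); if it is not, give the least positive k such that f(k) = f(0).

45

Since gcd(59, 116) = 1, 59 is invertible modulo 116. Euclid's algorithm: 116 = 1·59 + 57, 59 = 1·57 + 2, 57 = 28·2 + 1; back-substituting gives 1 = 59·59 − 30·116, so 59⁻¹ ≡ 59 (mod 116).
Then y ↦ 59(y − 114) is a two-sided inverse to f, so every y ∈ ℤ_{116} has a preimage.
Thus f is surjective.
Since f is surjective, we find f⁻¹(101): we need 59x ≡ 101 − 114 ≡ 103 (mod 116). Using 59⁻¹ = 59: x ≡ 59·103 = 6077 = 52·116 + 45, so x = 45.
Check: f(45) = 59·45 + 114 = 2769 = 23·116 + 101 ≡ 101 (mod 116).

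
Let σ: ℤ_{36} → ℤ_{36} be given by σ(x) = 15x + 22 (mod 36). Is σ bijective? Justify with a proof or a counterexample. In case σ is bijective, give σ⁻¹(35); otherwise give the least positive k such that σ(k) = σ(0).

12

We have gcd(15, 36) = 3 > 1. Taking x_1 = 0 and x_2 = 12: σ(0) = 22 and σ(12) = 15·12 + 22 = 202 ≡ 22 (mod 36).
So σ(0) = σ(12) while 0 ≠ 12, therefore σ is not injective, hence not bijective.
Since σ is not bijective, we find the least positive k with σ(k) = σ(0): this means 15k ≡ 0 (mod 36), i.e. 36 ∣ 15k. Since gcd(15, 36) = 3, dividing through by 3 this holds exactly when 12 ∣ 5k, and as gcd(5, 12) = 1, exactly when 12 ∣ k.
The smallest positive such k is 12.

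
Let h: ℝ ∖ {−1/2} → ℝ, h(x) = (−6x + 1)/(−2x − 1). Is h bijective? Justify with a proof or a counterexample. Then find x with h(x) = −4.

If h(x) = 3, cross-multiplying gives −2(−6x + 1) = −6(−2x − 1), which simplifies to −2 = 6 — false.  So 3 has no preimage and h is not surjective.
Therefore h is not bijective.
Solving h(x) = −4: cross-multiplying gives −6x + 1 = −4(−2x − 1), which rearranges to −14x = 3, so x = −3/14.

-3/14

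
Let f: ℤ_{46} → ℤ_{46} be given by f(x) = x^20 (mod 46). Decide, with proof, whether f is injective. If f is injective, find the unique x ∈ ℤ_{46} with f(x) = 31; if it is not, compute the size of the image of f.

f(22): Repeated squaring mod 46: 22^1 ≡ 22, 22^2 ≡ 22² = 484 ≡ 24, 22^4 ≡ 24² = 576 ≡ 24, 22^8 ≡ 24² = 576 ≡ 24, 22^16 ≡ 24² = 576 ≡ 24. Since 20 = 16 + 4, 22^20 ≡ 24·24: 24·24 = 576 ≡ 24. So 22^20 ≡ 24 (mod 46).
f(24): Repeated squaring mod 46: 24^1 ≡ 24, 24^2 ≡ 24² = 576 ≡ 24, 24^4 ≡ 24² = 576 ≡ 24, 24^8 ≡ 24² = 576 ≡ 24, 24^16 ≡ 24² = 576 ≡ 24. Since 20 = 16 + 4, 24^20 ≡ 24·24: 24·24 = 576 ≡ 24. So 24^20 ≡ 24 (mod 46).
So f(22) = f(24) = 24 while 22 ≠ 24, therefore f is not injective.
Since f is not injective, we determine |image(f)|. Computing x^20 mod 46 for each x (by repeated squaring, reducing mod 46 at every step), the values f(0), f(1), …, f(45) are: 0, 1, 6, 41, 36, 35, 16, 31, 32, 25, 26, 27, 4, 3, 2, 9, 8, 39, 12, 13, 18, 29, 24, 23, 24, 29, 18, 13, 12, 39, 8, 9, 2, 3, 4, 27, 26, 25, 32, 31, 16, 35, 36, 41, 6, 1.
The distinct values are {0, 1, 2, 3, 4, 6, 8, 9, 12, 13, 16, 18, 23, 24, 25, 26, 27, 29, 31, 32, 35, 36, 39, 41}; there are 24 of them.

24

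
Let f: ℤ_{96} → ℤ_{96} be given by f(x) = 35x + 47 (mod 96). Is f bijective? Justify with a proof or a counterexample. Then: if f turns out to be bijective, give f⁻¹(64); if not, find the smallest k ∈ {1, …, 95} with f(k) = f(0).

If f(x_1) = f(x_2), then 35x_1 ≡ 35x_2 (mod 96). Because gcd(35, 96) = 1, we may cancel 35 to get x_1 ≡ x_2 (mod 96).
We now compute 35⁻¹ mod 96 explicitly. Euclid's algorithm: 96 = 2·35 + 26, 35 = 1·26 + 9, 26 = 2·9 + 8, 9 = 1·8 + 1; back-substituting gives 1 = 11·35 − 4·96, so 35⁻¹ ≡ 11 (mod 96).
Then y ↦ 11(y − 47) is a two-sided inverse to f, so every y ∈ ℤ_{96} has a preimage.
Thus f is bijective.
Since f is bijective, we find f⁻¹(64): we need 35x ≡ 64 − 47 ≡ 17 (mod 96). Using 35⁻¹ = 11: x ≡ 11·17 = 187 = 1·96 + 91, so x = 91.
Check: f(91) = 35·91 + 47 = 3232 = 33·96 + 64 ≡ 64 (mod 96).

91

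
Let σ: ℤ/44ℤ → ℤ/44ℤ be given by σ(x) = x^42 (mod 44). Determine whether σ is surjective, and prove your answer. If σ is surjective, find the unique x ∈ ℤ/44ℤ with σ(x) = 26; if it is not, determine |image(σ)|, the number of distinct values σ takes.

12

σ(10): Repeated squaring mod 44: 10^1 ≡ 10, 10^2 ≡ 10² = 100 ≡ 12, 10^4 ≡ 12² = 144 ≡ 12, 10^8 ≡ 12² = 144 ≡ 12, 10^16 ≡ 12² = 144 ≡ 12, 10^32 ≡ 12² = 144 ≡ 12. Since 42 = 32 + 8 + 2, 10^42 ≡ 12·12·12: 12·12 = 144 ≡ 12, then 12·12 = 144 ≡ 12. So 10^42 ≡ 12 (mod 44).
σ(12): Repeated squaring mod 44: 12^1 ≡ 12, 12^2 ≡ 12² = 144 ≡ 12, 12^4 ≡ 12² = 144 ≡ 12, 12^8 ≡ 12² = 144 ≡ 12, 12^16 ≡ 12² = 144 ≡ 12, 12^32 ≡ 12² = 144 ≡ 12. Since 42 = 32 + 8 + 2, 12^42 ≡ 12·12·12: 12·12 = 144 ≡ 12, then 12·12 = 144 ≡ 12. So 12^42 ≡ 12 (mod 44).
So σ(10) = σ(12) = 12 while 10 ≠ 12, hence σ is not injective.
A non-injective map from the 44-element set ℤ/44ℤ to itself takes at most 43 distinct values, so it cannot be surjective. So σ is not surjective.
Since σ is not surjective, we determine |image(σ)|. Computing x^42 mod 44 for each x (by repeated squaring, reducing mod 44 at every step), the values σ(0), σ(1), …, σ(43) are: 0, 1, 4, 9, 16, 25, 36, 5, 20, 37, 12, 33, 12, 37, 20, 5, 36, 25, 16, 9, 4, 1, 0, 1, 4, 9, 16, 25, 36, 5, 20, 37, 12, 33, 12, 37, 20, 5, 36, 25, 16, 9, 4, 1.
The distinct values are {0, 1, 4, 5, 9, 12, 16, 20, 25, 33, 36, 37}; there are 12 of them.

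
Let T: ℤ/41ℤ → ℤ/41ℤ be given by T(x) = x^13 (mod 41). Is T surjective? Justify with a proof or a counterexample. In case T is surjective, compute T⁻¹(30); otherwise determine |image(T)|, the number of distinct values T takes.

Since 41 is prime, the nonzero elements of ℤ/41ℤ form a cyclic group of order 40.
As gcd(13, 40) = 1, raising to the 13th power is a bijection on this group: if s^13 ≡ t^13 then (st^{−1})^13 = 1, and the only element of order dividing gcd(13, 40) = 1 is 1, so s = t.
With T(0) = 0 this makes T injective on all of ℤ/41ℤ, hence bijective (finite equal-size domain and codomain). In particular T is surjective.
Since T is surjective, we find the preimage of 30. The inverse of x ↦ x^13 on (ℤ/41ℤ)^× is x ↦ x^37, because 13·37 = 481 = 12·40 + 1 ≡ 1 (mod 40) and x^{40} = 1 for x ≠ 0 (Fermat). So T⁻¹(30) = 30^37 mod 41.
Repeated squaring mod 41: 30^1 ≡ 30, 30^2 ≡ 30² = 900 ≡ 39, 30^4 ≡ 39² = 1521 ≡ 4, 30^8 ≡ 4² = 16, 30^16 ≡ 16² = 256 ≡ 10, 30^32 ≡ 10² = 100 ≡ 18. Since 37 = 32 + 4 + 1, 30^37 ≡ 18·4·30: 18·4 = 72 ≡ 31, then 31·30 = 930 ≡ 28. So 30^37 ≡ 28 (mod 41).
Hence T⁻¹(30) = 28.

28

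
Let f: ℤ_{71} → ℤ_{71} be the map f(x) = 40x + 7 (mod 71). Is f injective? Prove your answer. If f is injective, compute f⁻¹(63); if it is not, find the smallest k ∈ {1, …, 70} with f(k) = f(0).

Suppose f(a) = f(b) in ℤ_{71}. Then 40a + 7 ≡ 40b + 7 (mod 71), therefore 40(a − b) ≡ 0 (mod 71).
Since gcd(40, 71) = 1, 40 is invertible modulo 71, so a − b ≡ 0 (mod 71), i.e. a = b.
Hence f is injective.
We now compute 40⁻¹ mod 71 explicitly. Euclid's algorithm: 71 = 1·40 + 31, 40 = 1·31 + 9, 31 = 3·9 + 4, 9 = 2·4 + 1; back-substituting gives 1 = 16·40 − 9·71, so 40⁻¹ ≡ 16 (mod 71).
Since f is injective, we find f⁻¹(63): we need 40x ≡ 63 − 7 ≡ 56 (mod 71). Using 40⁻¹ = 16: x ≡ 16·56 = 896 = 12·71 + 44, so x = 44.
Check: f(44) = 40·44 + 7 = 1767 = 24·71 + 63 ≡ 63 (mod 71).

44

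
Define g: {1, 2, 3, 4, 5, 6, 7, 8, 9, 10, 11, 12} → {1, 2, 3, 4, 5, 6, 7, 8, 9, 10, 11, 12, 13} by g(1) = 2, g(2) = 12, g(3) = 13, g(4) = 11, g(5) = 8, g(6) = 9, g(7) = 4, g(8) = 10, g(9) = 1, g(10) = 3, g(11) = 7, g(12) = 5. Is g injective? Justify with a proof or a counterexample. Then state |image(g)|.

12

The values g(1), …, g(12) are 2, 12, 13, 11, 8, 9, 4, 10, 1, 3, 7, 5 — all distinct.
So g(a) = g(b) only when a = b, and g is injective.
The image of g is {1, 2, 3, 4, 5, 7, 8, 9, 10, 11, 12, 13}, which has 12 elements.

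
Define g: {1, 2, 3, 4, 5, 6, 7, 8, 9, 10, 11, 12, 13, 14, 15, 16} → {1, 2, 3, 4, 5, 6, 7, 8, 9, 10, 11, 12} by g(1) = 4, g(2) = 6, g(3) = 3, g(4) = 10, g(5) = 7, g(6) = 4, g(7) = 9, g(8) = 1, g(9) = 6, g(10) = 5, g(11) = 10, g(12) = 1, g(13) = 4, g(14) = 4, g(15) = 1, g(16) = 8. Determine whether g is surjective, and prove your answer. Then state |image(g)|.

9

No element maps to 2, so g is not surjective.
The image of g is {1, 3, 4, 5, 6, 7, 8, 9, 10}, which has 9 elements.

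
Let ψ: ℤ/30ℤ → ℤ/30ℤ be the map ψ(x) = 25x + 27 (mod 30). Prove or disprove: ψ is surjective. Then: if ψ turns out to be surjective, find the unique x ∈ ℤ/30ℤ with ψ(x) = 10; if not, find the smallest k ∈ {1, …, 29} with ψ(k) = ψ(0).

Since gcd(25, 30) = 5, we have 25x ≡ 0 (mod 5) for all x, so ψ(x) ≡ 2 (mod 5).
But 0 ≢ 2 (mod 5), so 0 ∈ ℤ/30ℤ has no preimage. Therefore ψ is not surjective.
Since ψ is not surjective, we find the least positive k with ψ(k) = ψ(0): this means 25k ≡ 0 (mod 30), i.e. 30 ∣ 25k. Since gcd(25, 30) = 5, dividing through by 5 this holds exactly when 6 ∣ 5k, and as gcd(5, 6) = 1, exactly when 6 ∣ k.
The smallest positive such k is 6.

6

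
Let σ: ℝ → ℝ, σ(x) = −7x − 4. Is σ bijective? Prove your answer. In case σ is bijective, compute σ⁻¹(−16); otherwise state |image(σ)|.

12/7

Suppose σ(s) = σ(t). Then −7s − 4 = −7t − 4, so −7s = −7t, hence s = t.
For any y ∈ ℝ, x = (y + 4)/(−7) satisfies σ(x) = y.
So σ is bijective.
Since σ is bijective, we compute σ⁻¹(−16) = (−16 + 4)/(−7) = 12/7.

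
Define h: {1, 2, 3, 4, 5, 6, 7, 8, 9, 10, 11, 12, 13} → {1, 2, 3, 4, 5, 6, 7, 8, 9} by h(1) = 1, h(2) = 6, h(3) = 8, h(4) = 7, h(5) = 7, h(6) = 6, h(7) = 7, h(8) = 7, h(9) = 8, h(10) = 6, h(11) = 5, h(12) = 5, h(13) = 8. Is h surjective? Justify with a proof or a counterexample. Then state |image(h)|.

No element maps to 2, so h is not surjective.
The image of h is {1, 5, 6, 7, 8}, which has 5 elements.

5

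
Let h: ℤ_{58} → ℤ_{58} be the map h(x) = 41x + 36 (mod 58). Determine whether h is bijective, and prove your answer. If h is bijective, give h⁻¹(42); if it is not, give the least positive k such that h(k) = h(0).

If h(a) = h(b), then 41a ≡ 41b (mod 58). Because gcd(41, 58) = 1, we may cancel 41 to get a ≡ b (mod 58).
We now compute 41⁻¹ mod 58 explicitly. Euclid's algorithm: 58 = 1·41 + 17, 41 = 2·17 + 7, 17 = 2·7 + 3, 7 = 2·3 + 1; back-substituting gives 1 = 17·41 − 12·58, so 41⁻¹ ≡ 17 (mod 58).
Then y ↦ 17(y − 36) is a two-sided inverse to h, so every y ∈ ℤ_{58} has a preimage.
Thus h is bijective.
Since h is bijective, we compute h⁻¹(42): solve 41x + 36 ≡ 42 (mod 58), i.e. 41x ≡ 6 (mod 58).
Multiplying by 41⁻¹ = 17 gives x ≡ 17·6 = 102 = 1·58 + 44 ≡ 44 (mod 58).
Check: h(44) = 41·44 + 36 = 1840 = 31·58 + 42 ≡ 42 (mod 58).

44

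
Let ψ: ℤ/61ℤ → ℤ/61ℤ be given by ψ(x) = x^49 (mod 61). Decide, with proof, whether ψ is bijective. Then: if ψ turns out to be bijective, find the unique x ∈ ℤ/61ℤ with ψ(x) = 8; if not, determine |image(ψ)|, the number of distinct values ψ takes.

Since 61 is prime, the nonzero elements of ℤ/61ℤ form a cyclic group of order 60.
As gcd(49, 60) = 1, raising to the 49th power is a bijection on this group: if x_1^49 ≡ x_2^49 then (x_1x_2^{−1})^49 = 1, and the only element of order dividing gcd(49, 60) = 1 is 1, so x_1 = x_2.
With ψ(0) = 0 this makes ψ injective on all of ℤ/61ℤ, hence bijective (finite equal-size domain and codomain). In particular ψ is bijective.
Since ψ is bijective, we find the preimage of 8. The inverse of x ↦ x^49 on (ℤ/61ℤ)^× is x ↦ x^49, because 49·49 = 2401 = 40·60 + 1 ≡ 1 (mod 60) and x^{60} = 1 for x ≠ 0 (Fermat). So ψ⁻¹(8) = 8^49 mod 61.
Repeated squaring mod 61: 8^1 ≡ 8, 8^2 ≡ 8² = 64 ≡ 3, 8^4 ≡ 3² = 9, 8^8 ≡ 9² = 81 ≡ 20, 8^16 ≡ 20² = 400 ≡ 34, 8^32 ≡ 34² = 1156 ≡ 58. Since 49 = 32 + 16 + 1, 8^49 ≡ 58·34·8: 58·34 = 1972 ≡ 20, then 20·8 = 160 ≡ 38. So 8^49 ≡ 38 (mod 61).
Hence ψ⁻¹(8) = 38.

38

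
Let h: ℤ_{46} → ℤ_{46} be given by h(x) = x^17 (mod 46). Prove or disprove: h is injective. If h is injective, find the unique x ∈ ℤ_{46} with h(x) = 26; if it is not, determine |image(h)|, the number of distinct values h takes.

32

Computing x^17 mod 46 for each x (by repeated squaring, reducing mod 46 at every step), the values h(0), h(1), …, h(45) are: 0, 1, 18, 39, 2, 15, 12, 19, 36, 3, 40, 37, 32, 29, 20, 33, 4, 11, 8, 21, 30, 5, 22, 23, 24, 41, 16, 25, 38, 35, 42, 13, 26, 17, 14, 9, 6, 43, 10, 27, 34, 31, 44, 7, 28, 45.
Every element of ℤ_{46} appears exactly once in this list, so h is a bijection, and in particular injective.
Since h is injective, we read off the preimage of 26 from the same table: h(32) = 26, so h⁻¹(26) = 32.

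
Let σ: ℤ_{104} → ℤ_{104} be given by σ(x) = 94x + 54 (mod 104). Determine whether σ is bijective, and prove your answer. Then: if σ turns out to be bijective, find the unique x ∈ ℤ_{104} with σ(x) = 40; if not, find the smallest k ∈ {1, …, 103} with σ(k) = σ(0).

We have gcd(94, 104) = 2 > 1. Taking s = 0 and t = 52: σ(0) = 54 and σ(52) = 94·52 + 54 = 4942 ≡ 54 (mod 104).
So σ(0) = σ(52) while 0 ≠ 52, therefore σ is not injective, hence not bijective.
Since σ is not bijective, we find the least positive k with σ(k) = σ(0): this means 94k ≡ 0 (mod 104), i.e. 104 ∣ 94k. Since gcd(94, 104) = 2, dividing through by 2 this holds exactly when 52 ∣ 47k, and as gcd(47, 52) = 1, exactly when 52 ∣ k.
The smallest positive such k is 52.

52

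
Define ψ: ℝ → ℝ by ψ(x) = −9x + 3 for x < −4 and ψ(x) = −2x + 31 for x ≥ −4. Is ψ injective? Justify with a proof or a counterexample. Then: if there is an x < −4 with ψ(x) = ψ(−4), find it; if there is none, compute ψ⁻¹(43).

Both pieces are strictly decreasing (slopes −9 and −2), so each is injective on its own interval.
The left piece maps (−∞, −4) onto (39, ∞); the right piece maps [−4, ∞) onto (−∞, 39].
These images are disjoint, so no value is attained by both pieces. So ψ is injective.
Because the two images are disjoint, no x < −4 has ψ(x) = ψ(−4), so we compute ψ⁻¹(43): 43 lies in (39, ∞), so solve −9x + 3 = 43: x = (43 − 3)/(−9) = −40/9.

-40/9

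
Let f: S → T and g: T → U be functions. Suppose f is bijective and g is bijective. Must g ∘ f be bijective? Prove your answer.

bijective

Injectivity: if g(f(x_1)) = g(f(x_2)) then f(x_1) = f(x_2) (g injective) so x_1 = x_2 (f injective).
Surjectivity: for c ∈ U pick b with g(b) = c, then a with f(a) = b; then (g ∘ f)(a) = c.
So g ∘ f is bijective.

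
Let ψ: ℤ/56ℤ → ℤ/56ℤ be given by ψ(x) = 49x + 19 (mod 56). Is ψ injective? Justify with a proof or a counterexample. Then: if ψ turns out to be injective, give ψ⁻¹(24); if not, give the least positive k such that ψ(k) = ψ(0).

Recall: ψ is injective if ψ(s) = ψ(t) implies s = t.
We have gcd(49, 56) = 7 > 1. Taking s = 0 and t = 8: ψ(0) = 19 and ψ(8) = 49·8 + 19 = 411 ≡ 19 (mod 56).
So ψ(0) = ψ(8) while 0 ≠ 8, hence ψ is not injective.
Since ψ is not injective, we find the least positive k with ψ(k) = ψ(0): this means 49k ≡ 0 (mod 56), i.e. 56 ∣ 49k. Since gcd(49, 56) = 7, dividing through by 7 this holds exactly when 8 ∣ 7k, and as gcd(7, 8) = 1, exactly when 8 ∣ k.
The smallest positive such k is 8.

8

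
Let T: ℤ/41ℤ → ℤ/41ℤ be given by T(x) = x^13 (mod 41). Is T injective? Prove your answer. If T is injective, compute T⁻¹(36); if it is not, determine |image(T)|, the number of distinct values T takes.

Since 41 is prime, the nonzero elements of ℤ/41ℤ form a cyclic group of order 40.
As gcd(13, 40) = 1, raising to the 13th power is a bijection on this group: if s^13 ≡ t^13 then (st^{−1})^13 = 1, and the only element of order dividing gcd(13, 40) = 1 is 1, so s = t.
With T(0) = 0 this makes T injective on all of ℤ/41ℤ, hence bijective (finite equal-size domain and codomain). In particular T is injective.
Since T is injective, we find the preimage of 36. The inverse of x ↦ x^13 on (ℤ/41ℤ)^× is x ↦ x^37, because 13·37 = 481 = 12·40 + 1 ≡ 1 (mod 40) and x^{40} = 1 for x ≠ 0 (Fermat). So T⁻¹(36) = 36^37 mod 41.
Repeated squaring mod 41: 36^1 ≡ 36, 36^2 ≡ 36² = 1296 ≡ 25, 36^4 ≡ 25² = 625 ≡ 10, 36^8 ≡ 10² = 100 ≡ 18, 36^16 ≡ 18² = 324 ≡ 37, 36^32 ≡ 37² = 1369 ≡ 16. Since 37 = 32 + 4 + 1, 36^37 ≡ 16·10·36: 16·10 = 160 ≡ 37, then 37·36 = 1332 ≡ 20. So 36^37 ≡ 20 (mod 41).
Hence T⁻¹(36) = 20.

20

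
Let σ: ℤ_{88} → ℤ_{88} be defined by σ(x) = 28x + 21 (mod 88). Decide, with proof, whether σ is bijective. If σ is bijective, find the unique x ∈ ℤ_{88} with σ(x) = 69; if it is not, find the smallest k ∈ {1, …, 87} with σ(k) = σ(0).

22

Recall: injectivity means: for all u, v in the domain, σ(u) = σ(v) implies u = v.
We have gcd(28, 88) = 4 > 1. Taking u = 0 and v = 22: σ(0) = 21 and σ(22) = 28·22 + 21 = 637 ≡ 21 (mod 88).
So σ(0) = σ(22) while 0 ≠ 22, therefore σ is not injective, hence not bijective.
Since σ is not bijective, we find the least positive k with σ(k) = σ(0): this means 28k ≡ 0 (mod 88), i.e. 88 ∣ 28k. Since gcd(28, 88) = 4, dividing through by 4 this holds exactly when 22 ∣ 7k, and as gcd(7, 22) = 1, exactly when 22 ∣ k.
The smallest positive such k is 22.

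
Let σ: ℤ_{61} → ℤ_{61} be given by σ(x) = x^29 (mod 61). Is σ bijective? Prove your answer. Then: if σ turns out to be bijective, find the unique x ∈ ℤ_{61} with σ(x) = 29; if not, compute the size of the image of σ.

Since 61 is prime, the nonzero elements of ℤ_{61} form a cyclic group of order 60.
As gcd(29, 60) = 1, raising to the 29th power is a bijection on this group: if u^29 ≡ v^29 then (uv^{−1})^29 = 1, and the only element of order dividing gcd(29, 60) = 1 is 1, so u = v.
With σ(0) = 0 this makes σ injective on all of ℤ_{61}, hence bijective (finite equal-size domain and codomain). In particular σ is bijective.
Since σ is bijective, we find the preimage of 29. The inverse of x ↦ x^29 on (ℤ_{61})^× is x ↦ x^29, because 29·29 = 841 = 14·60 + 1 ≡ 1 (mod 60) and x^{60} = 1 for x ≠ 0 (Fermat). So σ⁻¹(29) = 29^29 mod 61.
Repeated squaring mod 61: 29^1 ≡ 29, 29^2 ≡ 29² = 841 ≡ 48, 29^4 ≡ 48² = 2304 ≡ 47, 29^8 ≡ 47² = 2209 ≡ 13, 29^16 ≡ 13² = 169 ≡ 47. Since 29 = 16 + 8 + 4 + 1, 29^29 ≡ 47·13·47·29: 47·13 = 611 ≡ 1, then 1·47 = 47, then 47·29 = 1363 ≡ 21. So 29^29 ≡ 21 (mod 61).
Hence σ⁻¹(29) = 21.

21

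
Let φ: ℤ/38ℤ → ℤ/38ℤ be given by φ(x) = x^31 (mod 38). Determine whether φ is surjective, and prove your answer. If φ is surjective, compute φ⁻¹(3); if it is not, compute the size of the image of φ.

Computing x^31 mod 38 for each x (by repeated squaring, reducing mod 38 at every step), the values φ(0), φ(1), …, φ(37) are: 0, 1, 22, 33, 28, 17, 4, 7, 8, 25, 32, 11, 12, 15, 2, 29, 24, 35, 18, 19, 20, 3, 14, 9, 36, 23, 26, 27, 6, 13, 30, 31, 34, 21, 10, 5, 16, 37.
Every element of ℤ/38ℤ appears exactly once in this list, so φ is a bijection, and in particular surjective.
Since φ is surjective, we read off the preimage of 3 from the same table: φ(21) = 3, so φ⁻¹(3) = 21.

21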